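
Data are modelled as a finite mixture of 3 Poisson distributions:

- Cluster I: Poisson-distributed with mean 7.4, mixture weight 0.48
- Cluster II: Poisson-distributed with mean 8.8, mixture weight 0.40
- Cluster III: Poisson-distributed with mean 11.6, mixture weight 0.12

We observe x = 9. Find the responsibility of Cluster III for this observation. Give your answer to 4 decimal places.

0.0978

P(component k | x) = P(Z=k)·f_k(x) / marginal(x), where marginal(x) = Σ_j P(Z=j)·f_j(x).
Evaluate each component's likelihood at the observed value:
  L_I = e^(−7.4)·7.4^9/9! = 0.112084
  L_II = e^(−8.8)·8.8^9/9! = 0.131459
  L_III = e^(−11.6)·11.6^9/9! = 0.0960601
Multiply by the mixture weights:
  P(Z=I)·L_I = 0.48 × 0.112084 = 0.0538003
  P(Z=II)·L_II = 0.40 × 0.131459 = 0.0525835
  P(Z=III)·L_III = 0.12 × 0.0960601 = 0.0115272
Evidence: 0.0538003 + 0.0525835 + 0.0115272 = 0.117911
Responsibility of Cluster III: 0.0115272 / 0.117911 ≈ 0.0978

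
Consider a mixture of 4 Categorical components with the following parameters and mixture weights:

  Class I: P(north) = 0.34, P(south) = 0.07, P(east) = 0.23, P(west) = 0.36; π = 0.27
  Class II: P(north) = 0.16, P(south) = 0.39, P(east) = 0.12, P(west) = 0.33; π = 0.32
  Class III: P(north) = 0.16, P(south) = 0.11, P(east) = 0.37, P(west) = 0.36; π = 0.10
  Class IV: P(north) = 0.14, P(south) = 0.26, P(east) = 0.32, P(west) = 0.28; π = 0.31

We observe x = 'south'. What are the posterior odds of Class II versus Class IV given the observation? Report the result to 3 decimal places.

1.548

Posterior odds = (w_i f_i(x)) / (w_j f_j(x)); the normalising sum cancels.
Categorical probabilities:
  p_I = 0.07
  p_II = 0.39
  p_III = 0.11
  p_IV = 0.26
Odds = (0.32/0.31) × (0.39/0.26) = 1.03226 × 1.5 ≈ 1.548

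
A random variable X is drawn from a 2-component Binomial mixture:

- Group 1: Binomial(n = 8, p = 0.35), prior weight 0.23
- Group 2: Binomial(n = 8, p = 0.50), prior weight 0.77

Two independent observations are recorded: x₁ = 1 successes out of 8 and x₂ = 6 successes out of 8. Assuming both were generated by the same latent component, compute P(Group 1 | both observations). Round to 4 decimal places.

Posterior ∝ prior × likelihood, so P(k | x) ∝ w_k f_k(x); normalise over all components.
Since both observations come from the same component, the likelihood for component k is f_k(x₁)·f_k(x₂).
  p_1 = [C(8,1)·0.35^1·0.65^7 = 8·0.35·0.0490223 = 0.137262] × [0.0217467] = 0.002985
  p_2 = [C(8,1)·0.50^1·0.50^7 = 8·0.5·0.0078125 = 0.03125] × [0.109375] = 0.00341797
Prior × likelihood for each component:
  w_1·p_1 = 0.23 × 0.002985 = 0.00068655
  w_2·p_2 = 0.77 × 0.00341797 = 0.00263184
Marginal: 0.00068655 + 0.00263184 = 0.00331839
P(Group 1 | data) ≈ 0.2069

0.2069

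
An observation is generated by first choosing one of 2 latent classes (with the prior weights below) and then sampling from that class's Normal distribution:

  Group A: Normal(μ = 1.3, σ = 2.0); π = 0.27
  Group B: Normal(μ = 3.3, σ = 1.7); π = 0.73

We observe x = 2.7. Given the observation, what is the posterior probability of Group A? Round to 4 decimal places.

P(component k | x) = π_k·f_k(x) / marginal(x), where marginal(x) = Σ_j π_j·f_j(x).
Normal densities:
  p_A = 0.156127
  p_B = 0.220502
Unnormalised posteriors:
  π_A·p_A = 0.27 × 0.156127 = 0.0421543
  π_B·p_B = 0.73 × 0.220502 = 0.160966
Denominator: 0.0421543 + 0.160966 = 0.20312
So the posterior for Group A is 0.0421543 / 0.20312 ≈ 0.2075.

0.2075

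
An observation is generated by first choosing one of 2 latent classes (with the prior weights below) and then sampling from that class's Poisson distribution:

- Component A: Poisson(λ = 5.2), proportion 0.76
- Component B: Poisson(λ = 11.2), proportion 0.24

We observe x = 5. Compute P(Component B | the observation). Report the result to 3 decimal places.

The responsibility of component k is π_k f_k(x) divided by Σ_j π_j f_j(x).
Poisson probabilities:
  p_A = 0.174785
  p_B = 0.0200822
Unnormalised posteriors:
  π_A·p_A = 0.76 × 0.174785 = 0.132837
  π_B·p_B = 0.24 × 0.0200822 = 0.00481972
Denominator: 0.132837 + 0.00481972 = 0.137656
P(Component B | 5) ≈ 0.035

0.035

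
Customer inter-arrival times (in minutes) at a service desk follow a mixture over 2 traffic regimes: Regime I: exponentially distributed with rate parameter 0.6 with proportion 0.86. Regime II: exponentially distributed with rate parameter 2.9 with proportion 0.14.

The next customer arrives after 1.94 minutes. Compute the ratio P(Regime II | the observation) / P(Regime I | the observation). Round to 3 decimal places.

0.009

Posterior odds = (w_i f_i(x)) / (w_j f_j(x)); the normalising sum cancels.
Component likelihoods at x = 1.94 minutes:
  L_I = 0.187341
  L_II = 0.0104486
Odds = (0.14/0.86) × (0.0104486/0.187341) = 0.162791 × 0.0557731 ≈ 0.009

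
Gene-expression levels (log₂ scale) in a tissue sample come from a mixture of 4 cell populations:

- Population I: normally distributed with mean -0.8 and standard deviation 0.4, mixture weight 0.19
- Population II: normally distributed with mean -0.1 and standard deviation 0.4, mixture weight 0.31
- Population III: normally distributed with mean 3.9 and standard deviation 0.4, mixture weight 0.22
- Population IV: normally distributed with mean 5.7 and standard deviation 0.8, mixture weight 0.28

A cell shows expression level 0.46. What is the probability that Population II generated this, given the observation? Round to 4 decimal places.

The responsibility of component k is π_k f_k(x) divided by Σ_j π_j f_j(x).
Evaluate each component's likelihood at the observed value:
  p_I = (1/(0.4·√(2π)))·exp(−(0.46−-0.8)²/(2·0.4²)) = 0.997356·exp(-4.96125) = 0.00698565
  p_II = (1/(0.4·√(2π)))·exp(−(0.46−-0.1)²/(2·0.4²)) = 0.997356·exp(-0.98000) = 0.374319
  p_III = (1/(0.4·√(2π)))·exp(−(0.46−3.9)²/(2·0.4²)) = 0.997356·exp(-36.98000) = 8.68241e-17
  p_IV = (1/(0.8·√(2π)))·exp(−(0.46−5.7)²/(2·0.8²)) = 0.498678·exp(-21.45125) = 2.40802e-10
Unnormalised posteriors:
  π_I·p_I = 0.19 × 0.00698565 = 0.00132727
  π_II·p_II = 0.31 × 0.374319 = 0.116039
  π_III·p_III = 0.22 × 8.68241e-17 = 1.91013e-17
  π_IV·p_IV = 0.28 × 2.40802e-10 = 6.74246e-11
Marginal: 0.00132727 + 0.116039 + 1.91013e-17 + 6.74246e-11 = 0.117366
P(Population II | 0.46) ≈ 0.9887

0.9887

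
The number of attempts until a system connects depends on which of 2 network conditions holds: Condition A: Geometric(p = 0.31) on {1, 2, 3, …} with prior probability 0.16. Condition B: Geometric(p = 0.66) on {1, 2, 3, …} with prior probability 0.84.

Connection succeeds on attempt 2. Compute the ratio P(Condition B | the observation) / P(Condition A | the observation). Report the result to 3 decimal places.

Only the two components matter; the odds are (π_i f_i(x)) / (π_j f_j(x)).
Component likelihoods at x = 2:
  f_A = 0.31·(1−0.31)^1 = 0.31·0.69 = 0.2139
  f_B = 0.66·(1−0.66)^1 = 0.66·0.34 = 0.2244
Odds = (0.84/0.16) × (0.2244/0.2139) = 5.25 × 1.04909 ≈ 5.508

5.508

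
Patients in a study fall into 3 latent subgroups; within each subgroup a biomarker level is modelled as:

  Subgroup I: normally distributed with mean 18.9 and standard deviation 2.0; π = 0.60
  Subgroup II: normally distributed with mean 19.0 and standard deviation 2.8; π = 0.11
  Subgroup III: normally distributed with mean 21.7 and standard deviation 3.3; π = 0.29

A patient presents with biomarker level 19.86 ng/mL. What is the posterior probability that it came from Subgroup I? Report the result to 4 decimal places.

0.7035

By Bayes' theorem, P(k | x) = P(Z=k) f_k(x) / Σ_j P(Z=j) f_j(x).
Component likelihoods at x = 19.86 ng/mL:
  L_I = 0.177766
  L_II = 0.135915
  L_III = 0.103487
Prior × likelihood for each component:
  P(Z=I)·L_I = 0.60 × 0.177766 = 0.10666
  P(Z=II)·L_II = 0.11 × 0.135915 = 0.0149506
  P(Z=III)·L_III = 0.29 × 0.103487 = 0.0300113
Sum: 0.10666 + 0.0149506 + 0.0300113 = 0.151622
So the posterior for Subgroup I is 0.10666 / 0.151622 ≈ 0.7035.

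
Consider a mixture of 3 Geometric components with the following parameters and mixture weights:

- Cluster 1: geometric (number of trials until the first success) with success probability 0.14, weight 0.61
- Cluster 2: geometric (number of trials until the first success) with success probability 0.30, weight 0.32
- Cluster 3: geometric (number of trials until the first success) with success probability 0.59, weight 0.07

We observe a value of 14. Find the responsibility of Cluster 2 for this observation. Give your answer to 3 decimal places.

P(component k | x) = P(Z=k)·f_k(x) / marginal(x), where marginal(x) = Σ_j P(Z=j)·f_j(x).
Component likelihoods at x = 14:
  L_1 = 0.14·(1−0.14)^13 = 0.14·0.14076 = 0.0197064
  L_2 = 0.30·(1−0.30)^13 = 0.30·0.0096889 = 0.00290667
  L_3 = 0.59·(1−0.59)^13 = 0.59·9.25103e-06 = 5.45811e-06
Unnormalised posteriors:
  P(Z=1)·L_1 = 0.61 × 0.0197064 = 0.0120209
  P(Z=2)·L_2 = 0.32 × 0.00290667 = 0.000930134
  P(Z=3)·L_3 = 0.07 × 5.45811e-06 = 3.82068e-07
Marginal: 0.0120209 + 0.000930134 + 3.82068e-07 = 0.0129514
So the posterior for Cluster 2 is 0.000930134 / 0.0129514 ≈ 0.072.

0.072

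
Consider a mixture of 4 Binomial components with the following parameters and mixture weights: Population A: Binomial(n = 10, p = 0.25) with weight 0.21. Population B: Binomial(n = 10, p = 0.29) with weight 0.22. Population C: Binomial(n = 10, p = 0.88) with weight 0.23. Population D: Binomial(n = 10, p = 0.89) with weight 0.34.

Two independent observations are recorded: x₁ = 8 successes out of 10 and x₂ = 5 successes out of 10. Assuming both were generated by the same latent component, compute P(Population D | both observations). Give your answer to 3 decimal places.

0.446

P(component k | x) = π_k·f_k(x) / marginal(x), where marginal(x) = Σ_j π_j·f_j(x).
Since both observations come from the same component, the likelihood for component k is f_k(x₁)·f_k(x₂).
  f_A = [0.000386238] × [0.0583992] = 2.2556e-05
  f_B = [0.00113478] × [0.0932572] = 0.000105827
  f_C = [0.233043] × [0.00330918] = 0.000771181
  f_D = [0.214347] × [0.00226628] = 0.000485771
Multiply by the mixture weights:
  π_A·f_A = 0.21 × 2.2556e-05 = 4.73676e-06
  π_B·f_B = 0.22 × 0.000105827 = 2.32819e-05
  π_C·f_C = 0.23 × 0.000771181 = 0.000177372
  π_D·f_D = 0.34 × 0.000485771 = 0.000165162
Sum: 4.73676e-06 + 2.32819e-05 + 0.000177372 + 0.000165162 = 0.000370553
So the posterior for Population D is 0.000165162 / 0.000370553 ≈ 0.446.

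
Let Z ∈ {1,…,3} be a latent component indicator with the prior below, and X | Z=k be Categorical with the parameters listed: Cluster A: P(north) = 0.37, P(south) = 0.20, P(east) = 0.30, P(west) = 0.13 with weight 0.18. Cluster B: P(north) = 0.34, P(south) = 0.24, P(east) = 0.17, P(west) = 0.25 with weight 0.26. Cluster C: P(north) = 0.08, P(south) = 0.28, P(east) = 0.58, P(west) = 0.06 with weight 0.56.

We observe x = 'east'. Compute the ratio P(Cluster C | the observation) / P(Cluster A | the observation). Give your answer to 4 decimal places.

Posterior odds = (π_i f_i(x)) / (π_j f_j(x)); the normalising sum cancels.
Component likelihoods at x = 'east':
  L_A = P(east | comp) = 0.30
  L_B = P(east | comp) = 0.17
  L_C = P(east | comp) = 0.58
Posterior odds = (π_C·L_C) / (π_A·L_A) = (0.56·0.58) / (0.18·0.3) = 0.3248 / 0.054 ≈ 6.0148

6.0148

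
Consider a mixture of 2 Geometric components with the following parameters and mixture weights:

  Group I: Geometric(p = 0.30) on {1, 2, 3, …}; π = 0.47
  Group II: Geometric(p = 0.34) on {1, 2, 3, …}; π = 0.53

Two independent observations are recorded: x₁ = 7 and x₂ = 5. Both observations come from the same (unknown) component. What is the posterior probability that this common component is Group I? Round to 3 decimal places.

0.554

Apply Bayes' rule: the posterior for each component is proportional to its prior times its likelihood at x.
Since both observations come from the same component, the likelihood for component k is f_k(x₁)·f_k(x₂).
  p_I = [0.0352947] × [0.07203] = 0.00254228
  p_II = [0.0281023] × [0.0645141] = 0.001813
Unnormalised posteriors:
  π_I·p_I = 0.47 × 0.00254228 = 0.00119487
  π_II·p_II = 0.53 × 0.001813 = 0.000960889
Evidence: 0.00119487 + 0.000960889 = 0.00215576
P(Group I | data) ≈ 0.554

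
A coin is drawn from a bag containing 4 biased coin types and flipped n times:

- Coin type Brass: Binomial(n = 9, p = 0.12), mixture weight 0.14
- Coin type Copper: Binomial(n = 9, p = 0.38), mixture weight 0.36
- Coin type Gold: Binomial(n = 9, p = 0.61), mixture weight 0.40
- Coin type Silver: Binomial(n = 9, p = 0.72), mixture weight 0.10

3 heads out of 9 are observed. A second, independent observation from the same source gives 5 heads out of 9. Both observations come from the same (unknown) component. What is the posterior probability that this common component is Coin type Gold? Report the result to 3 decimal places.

0.318

P(component k | x) = w_k·f_k(x) / marginal(x), where marginal(x) = Σ_j w_j·f_j(x).
Since both observations come from the same component, the likelihood for component k is f_k(x₁)·f_k(x₂).
  L_Brass = [C(9,3)·0.12^3·0.88^6 = 84·0.001728·0.464404 = 0.0674092] × [0.00188021] = 0.000126744
  L_Copper = [C(9,3)·0.38^3·0.62^6 = 84·0.054872·0.0568002 = 0.261806] × [0.147521] = 0.0386221
  L_Gold = [C(9,3)·0.61^3·0.39^6 = 84·0.226981·0.00351874 = 0.0670898] × [0.246194] = 0.0165171
  L_Silver = [C(9,3)·0.72^3·0.28^6 = 84·0.373248·0.00048189 = 0.0151086] × [0.149853] = 0.00226407
Multiply by the mixture weights:
  w_Brass·L_Brass = 0.14 × 0.000126744 = 1.77441e-05
  w_Copper·L_Copper = 0.36 × 0.0386221 = 0.0139039
  w_Gold·L_Gold = 0.40 × 0.0165171 = 0.00660685
  w_Silver·L_Silver = 0.10 × 0.00226407 = 0.000226407
Normaliser: 1.77441e-05 + 0.0139039 + 0.00660685 + 0.000226407 = 0.0207549
P(Coin type Gold | x₁,x₂) = 0.00660685 / 0.0207549 ≈ 0.318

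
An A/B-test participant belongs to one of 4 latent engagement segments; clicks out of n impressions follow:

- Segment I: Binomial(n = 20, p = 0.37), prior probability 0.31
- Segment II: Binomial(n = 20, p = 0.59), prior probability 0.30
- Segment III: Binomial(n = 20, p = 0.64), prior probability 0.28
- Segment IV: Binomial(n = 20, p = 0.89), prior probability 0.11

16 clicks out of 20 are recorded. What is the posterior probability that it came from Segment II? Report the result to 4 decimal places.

0.2269

Posterior ∝ prior × likelihood, so P(k | x) ∝ P(Z=k) f_k(x); normalise over all components.
Evaluate each component's likelihood at the observed value:
  p_I = C(20,16)·0.37^16·0.63^4 = 4845·1.23375e-07·0.15753 = 9.41637e-05
  p_II = C(20,16)·0.59^16·0.41^4 = 4845·0.000215592·0.0282576 = 0.0295163
  p_III = C(20,16)·0.64^16·0.36^4 = 4845·0.000792282·0.0167962 = 0.0644738
  p_IV = C(20,16)·0.89^16·0.11^4 = 4845·0.154967·0.00014641 = 0.109927
Multiply by the mixture weights:
  P(Z=I)·p_I = 0.31 × 9.41637e-05 = 2.91908e-05
  P(Z=II)·p_II = 0.30 × 0.0295163 = 0.00885488
  P(Z=III)·p_III = 0.28 × 0.0644738 = 0.0180527
  P(Z=IV)·p_IV = 0.11 × 0.109927 = 0.012092
Sum: 2.91908e-05 + 0.00885488 + 0.0180527 + 0.012092 = 0.0390287
So the posterior for Segment II is 0.00885488 / 0.0390287 ≈ 0.2269.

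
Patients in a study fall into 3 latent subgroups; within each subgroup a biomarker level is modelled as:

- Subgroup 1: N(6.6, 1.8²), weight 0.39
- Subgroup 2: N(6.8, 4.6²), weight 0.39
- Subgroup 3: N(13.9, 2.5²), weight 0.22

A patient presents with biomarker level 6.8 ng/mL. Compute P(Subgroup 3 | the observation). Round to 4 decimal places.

Apply Bayes' rule: the posterior for each component is proportional to its prior times its likelihood at x.
Evaluate each component's likelihood at the observed value:
  p_1 = (1/(1.8·√(2π)))·exp(−(6.8−6.6)²/(2·1.8²)) = 0.221635·exp(-0.00617) = 0.220271
  p_2 = (1/(4.6·√(2π)))·exp(−(6.8−6.8)²/(2·4.6²)) = 0.086727·exp(-0.00000) = 0.0867266
  p_3 = (1/(2.5·√(2π)))·exp(−(6.8−13.9)²/(2·2.5²)) = 0.159577·exp(-4.03280) = 0.00282844
Multiply by the mixture weights:
  P(Z=1)·p_1 = 0.39 × 0.220271 = 0.0859056
  P(Z=2)·p_2 = 0.39 × 0.0867266 = 0.0338234
  P(Z=3)·p_3 = 0.22 × 0.00282844 = 0.000622257
Normaliser: 0.0859056 + 0.0338234 + 0.000622257 = 0.120351
So the posterior for Subgroup 3 is 0.000622257 / 0.120351 ≈ 0.0052.

0.0052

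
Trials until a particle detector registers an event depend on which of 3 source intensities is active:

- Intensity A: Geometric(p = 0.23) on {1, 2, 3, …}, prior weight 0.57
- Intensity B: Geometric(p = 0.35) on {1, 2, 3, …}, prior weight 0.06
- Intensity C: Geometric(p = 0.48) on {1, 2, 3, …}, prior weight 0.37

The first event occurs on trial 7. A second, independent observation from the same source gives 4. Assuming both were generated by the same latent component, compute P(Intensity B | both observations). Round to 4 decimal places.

By Bayes' theorem, P(k | x) = π_k f_k(x) / Σ_j π_j f_j(x).
Since both observations come from the same component, the likelihood for component k is f_k(x₁)·f_k(x₂).
  L_A = [0.0479371] × [0.105003] = 0.00503352
  L_B = [0.0263966] × [0.0961188] = 0.00253721
  L_C = [0.00948989] × [0.0674918] = 0.00064049
Unnormalised posteriors:
  π_A·L_A = 0.57 × 0.00503352 = 0.00286911
  π_B·L_B = 0.06 × 0.00253721 = 0.000152233
  π_C·L_C = 0.37 × 0.00064049 = 0.000236981
Denominator: 0.00286911 + 0.000152233 + 0.000236981 = 0.00325832
P(Intensity B | x) = 0.000152233 / 0.00325832 ≈ 0.0467

0.0467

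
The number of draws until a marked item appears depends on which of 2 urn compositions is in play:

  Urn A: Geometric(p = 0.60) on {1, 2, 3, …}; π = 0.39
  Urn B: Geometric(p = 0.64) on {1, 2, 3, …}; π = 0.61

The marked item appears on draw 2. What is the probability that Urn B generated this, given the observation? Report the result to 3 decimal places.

0.600

By Bayes' theorem, P(k | x) = w_k f_k(x) / Σ_j w_j f_j(x).
Geometric probabilities:
  L_A = 0.60·(1−0.60)^1 = 0.60·0.4 = 0.24
  L_B = 0.64·(1−0.64)^1 = 0.64·0.36 = 0.2304
Prior × likelihood for each component:
  w_A·L_A = 0.39 × 0.24 = 0.0936
  w_B·L_B = 0.61 × 0.2304 = 0.140544
Denominator: 0.0936 + 0.140544 = 0.234144
Responsibility of Urn B: 0.140544 / 0.234144 ≈ 0.600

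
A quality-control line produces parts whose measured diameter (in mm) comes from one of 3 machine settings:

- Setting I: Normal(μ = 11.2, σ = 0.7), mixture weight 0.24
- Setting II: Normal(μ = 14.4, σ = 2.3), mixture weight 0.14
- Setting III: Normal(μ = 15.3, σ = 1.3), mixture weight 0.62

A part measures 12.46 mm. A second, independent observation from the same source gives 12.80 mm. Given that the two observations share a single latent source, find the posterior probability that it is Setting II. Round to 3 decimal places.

0.540

By Bayes' theorem, P(k | x) = P(Z=k) f_k(x) / Σ_j P(Z=j) f_j(x).
Since both observations come from the same component, the likelihood for component k is f_k(x₁)·f_k(x₂).
  L_I = [(1/(0.7·√(2π)))·exp(−(12.46−11.2)²/(2·0.7²)) = 0.569918·exp(-1.62000) = 0.112786] × [0.0418147] = 0.0047161
  L_II = [(1/(2.3·√(2π)))·exp(−(12.46−14.4)²/(2·2.3²)) = 0.173453·exp(-0.35573) = 0.121532] × [0.136175] = 0.0165497
  L_III = [(1/(1.3·√(2π)))·exp(−(12.46−15.3)²/(2·1.3²)) = 0.306879·exp(-2.38627) = 0.0282242] × [0.0482956] = 0.0013631
Multiply by the mixture weights:
  P(Z=I)·L_I = 0.24 × 0.0047161 = 0.00113187
  P(Z=II)·L_II = 0.14 × 0.0165497 = 0.00231695
  P(Z=III)·L_III = 0.62 × 0.0013631 = 0.000845125
Evidence: 0.00113187 + 0.00231695 + 0.000845125 = 0.00429394
P(Setting II | data) = 0.00231695 / 0.00429394 ≈ 0.540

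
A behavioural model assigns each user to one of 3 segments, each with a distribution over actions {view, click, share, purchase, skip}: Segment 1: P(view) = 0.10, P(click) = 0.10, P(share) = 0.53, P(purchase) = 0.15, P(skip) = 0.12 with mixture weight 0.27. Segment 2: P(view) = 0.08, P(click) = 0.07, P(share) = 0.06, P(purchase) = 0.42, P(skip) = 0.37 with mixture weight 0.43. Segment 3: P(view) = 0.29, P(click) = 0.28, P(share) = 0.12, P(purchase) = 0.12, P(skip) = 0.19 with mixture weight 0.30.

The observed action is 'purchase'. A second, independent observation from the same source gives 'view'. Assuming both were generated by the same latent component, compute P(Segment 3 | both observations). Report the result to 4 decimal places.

0.3608

By Bayes' theorem, P(k | x) = π_k f_k(x) / Σ_j π_j f_j(x).
Since both observations come from the same component, the likelihood for component k is f_k(x₁)·f_k(x₂).
  L_1 = [P(purchase | comp) = 0.15] × [0.1] = 0.015
  L_2 = [P(purchase | comp) = 0.42] × [0.08] = 0.0336
  L_3 = [P(purchase | comp) = 0.12] × [0.29] = 0.0348
Unnormalised posteriors:
  π_1·L_1 = 0.27 × 0.015 = 0.00405
  π_2·L_2 = 0.43 × 0.0336 = 0.014448
  π_3·L_3 = 0.30 × 0.0348 = 0.01044
Normaliser: 0.00405 + 0.014448 + 0.01044 = 0.028938
Responsibility of Segment 3: 0.01044 / 0.028938 ≈ 0.3608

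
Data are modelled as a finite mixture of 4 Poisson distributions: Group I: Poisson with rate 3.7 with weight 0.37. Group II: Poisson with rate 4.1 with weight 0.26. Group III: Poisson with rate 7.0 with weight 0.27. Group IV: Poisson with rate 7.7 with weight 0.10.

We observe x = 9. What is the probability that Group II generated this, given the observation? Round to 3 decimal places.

By Bayes' theorem, P(k | x) = π_k f_k(x) / Σ_j π_j f_j(x).
Component likelihoods at x = 9:
  p_I = 0.00885448
  p_II = 0.0149515
  p_III = 0.101405
  p_IV = 0.118737
Weight by the priors:
  π_I·p_I = 0.37 × 0.00885448 = 0.00327616
  π_II·p_II = 0.26 × 0.0149515 = 0.00388739
  π_III·p_III = 0.27 × 0.101405 = 0.0273793
  π_IV·p_IV = 0.10 × 0.118737 = 0.0118737
Sum: 0.00327616 + 0.00388739 + 0.0273793 + 0.0118737 = 0.0464165
So the posterior for Group II is 0.00388739 / 0.0464165 ≈ 0.084.

0.084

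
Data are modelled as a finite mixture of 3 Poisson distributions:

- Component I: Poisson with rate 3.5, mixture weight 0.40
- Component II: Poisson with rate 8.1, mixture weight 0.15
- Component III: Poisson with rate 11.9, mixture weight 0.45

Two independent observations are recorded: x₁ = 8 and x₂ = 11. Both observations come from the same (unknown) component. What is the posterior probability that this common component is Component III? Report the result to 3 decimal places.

0.691

Apply Bayes' rule: the posterior for each component is proportional to its prior times its likelihood at x.
Since both observations come from the same component, the likelihood for component k is f_k(x₁)·f_k(x₂).
  p_I = [e^(−3.5)·3.5^8/8! = 0.0168653] × [0.000730402] = 1.23184e-05
  p_II = [e^(−8.1)·8.1^8/8! = 0.1395] × [0.0748849] = 0.0104464
  p_III = [e^(−11.9)·11.9^8/8! = 0.0677253] × [0.115281] = 0.00780742
Prior × likelihood for each component:
  w_I·p_I = 0.40 × 1.23184e-05 = 4.92737e-06
  w_II·p_II = 0.15 × 0.0104464 = 0.00156697
  w_III·p_III = 0.45 × 0.00780742 = 0.00351334
Normaliser: 4.92737e-06 + 0.00156697 + 0.00351334 = 0.00508523
P(Component III | data) = 0.00351334 / 0.00508523 ≈ 0.691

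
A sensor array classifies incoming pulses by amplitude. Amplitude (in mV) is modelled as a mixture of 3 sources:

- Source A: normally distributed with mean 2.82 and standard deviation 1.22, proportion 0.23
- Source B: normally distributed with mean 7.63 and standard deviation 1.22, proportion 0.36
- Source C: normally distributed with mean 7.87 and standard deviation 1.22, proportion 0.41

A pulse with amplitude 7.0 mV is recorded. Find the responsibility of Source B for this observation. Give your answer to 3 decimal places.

P(component k | x) = π_k·f_k(x) / marginal(x), where marginal(x) = Σ_j π_j·f_j(x).
Normal densities:
  L_A = (1/(1.22·√(2π)))·exp(−(7.0−2.82)²/(2·1.22²)) = 0.327002·exp(-5.86952) = 0.000923524
  L_B = (1/(1.22·√(2π)))·exp(−(7.0−7.63)²/(2·1.22²)) = 0.327002·exp(-0.13333) = 0.286184
  L_C = (1/(1.22·√(2π)))·exp(−(7.0−7.87)²/(2·1.22²)) = 0.327002·exp(-0.25427) = 0.253585
Weight by the priors:
  π_A·L_A = 0.23 × 0.000923524 = 0.000212411
  π_B·L_B = 0.36 × 0.286184 = 0.103026
  π_C·L_C = 0.41 × 0.253585 = 0.10397
Evidence: 0.000212411 + 0.103026 + 0.10397 = 0.207209
P(Source B | 7.0 mV) = 0.103026 / 0.207209 ≈ 0.497

0.497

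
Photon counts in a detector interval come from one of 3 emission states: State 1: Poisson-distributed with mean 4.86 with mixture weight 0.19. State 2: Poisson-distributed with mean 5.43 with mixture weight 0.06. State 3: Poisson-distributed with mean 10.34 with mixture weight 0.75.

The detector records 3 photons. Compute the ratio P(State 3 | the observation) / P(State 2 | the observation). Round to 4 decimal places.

0.6363

Since P(k|x) ∝ P(Z=k) f_k(x), the posterior odds are P(Z=i) f_i(x) / (P(Z=j) f_j(x)).
Poisson probabilities:
  f_1 = e^(−4.86)·4.86^3/3! = 0.148281
  f_2 = e^(−5.43)·5.43^3/3! = 0.116958
  f_3 = e^(−10.34)·10.34^3/3! = 0.00595395
Posterior odds = (P(Z=3)·f_3) / (P(Z=2)·f_2) = (0.75·0.00595395) / (0.06·0.116958) = 0.00446546 / 0.00701747 ≈ 0.6363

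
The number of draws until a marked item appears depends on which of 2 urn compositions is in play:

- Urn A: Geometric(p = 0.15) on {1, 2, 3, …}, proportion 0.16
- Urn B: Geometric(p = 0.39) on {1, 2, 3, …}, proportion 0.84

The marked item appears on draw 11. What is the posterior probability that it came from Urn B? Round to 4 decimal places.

The responsibility of component k is π_k f_k(x) divided by Σ_j π_j f_j(x).
Component likelihoods at x = 11:
  f_A = 0.15·(1−0.15)^10 = 0.15·0.196874 = 0.0295312
  f_B = 0.39·(1−0.39)^10 = 0.39·0.00713343 = 0.00278204
Prior × likelihood for each component:
  π_A·f_A = 0.16 × 0.0295312 = 0.00472499
  π_B·f_B = 0.84 × 0.00278204 = 0.00233691
Normaliser: 0.00472499 + 0.00233691 = 0.0070619
P(Urn B | data) ≈ 0.3309

0.3309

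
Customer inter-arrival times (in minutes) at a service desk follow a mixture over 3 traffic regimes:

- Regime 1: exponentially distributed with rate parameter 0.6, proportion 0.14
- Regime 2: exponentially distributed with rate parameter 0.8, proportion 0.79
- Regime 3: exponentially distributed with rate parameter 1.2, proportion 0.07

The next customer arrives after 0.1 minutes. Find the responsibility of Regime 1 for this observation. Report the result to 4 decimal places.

The responsibility of component k is π_k f_k(x) divided by Σ_j π_j f_j(x).
Exponential densities:
  L_1 = 0.565059
  L_2 = 0.738493
  L_3 = 1.0643
Multiply by the mixture weights:
  π_1·L_1 = 0.14 × 0.565059 = 0.0791082
  π_2·L_2 = 0.79 × 0.738493 = 0.58341
  π_3·L_3 = 0.07 × 1.0643 = 0.0745013
Sum: 0.0791082 + 0.58341 + 0.0745013 = 0.737019
P(Regime 1 | the observation) = 0.0791082 / 0.737019 ≈ 0.1073

0.1073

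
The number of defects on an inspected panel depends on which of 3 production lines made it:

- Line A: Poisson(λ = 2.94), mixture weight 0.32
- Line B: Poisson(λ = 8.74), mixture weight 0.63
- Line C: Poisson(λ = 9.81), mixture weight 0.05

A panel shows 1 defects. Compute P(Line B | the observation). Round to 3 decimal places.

0.017

The responsibility of component k is π_k f_k(x) divided by Σ_j π_j f_j(x).
Poisson probabilities:
  f_A = 0.155425
  f_B = 0.00139887
  f_C = 0.000538567
Unnormalised posteriors:
  π_A·f_A = 0.32 × 0.155425 = 0.0497361
  π_B·f_B = 0.63 × 0.00139887 = 0.000881289
  π_C·f_C = 0.05 × 0.000538567 = 2.69284e-05
Marginal: 0.0497361 + 0.000881289 + 2.69284e-05 = 0.0506443
Responsibility of Line B: 0.000881289 / 0.0506443 ≈ 0.017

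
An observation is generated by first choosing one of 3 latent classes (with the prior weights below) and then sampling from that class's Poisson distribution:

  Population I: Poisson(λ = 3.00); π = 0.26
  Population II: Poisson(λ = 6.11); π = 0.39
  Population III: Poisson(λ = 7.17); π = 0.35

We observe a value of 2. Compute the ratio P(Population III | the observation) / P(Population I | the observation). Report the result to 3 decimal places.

0.119

The posterior odds equal the prior odds times the likelihood ratio: (π_i/π_j)·(f_i(x)/f_j(x)).
Component likelihoods at x = 2:
  p_I = 0.224042
  p_II = 0.0414489
  p_III = 0.019775
Posterior odds = (π_III·p_III) / (π_I·p_I) = (0.35·0.019775) / (0.26·0.224042) = 0.00692126 / 0.0582509 ≈ 0.119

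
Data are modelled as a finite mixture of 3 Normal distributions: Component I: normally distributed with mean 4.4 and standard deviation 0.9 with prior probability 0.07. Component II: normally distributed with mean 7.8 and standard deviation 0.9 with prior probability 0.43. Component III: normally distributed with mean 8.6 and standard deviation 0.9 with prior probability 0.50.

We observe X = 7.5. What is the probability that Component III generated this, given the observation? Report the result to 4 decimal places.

By Bayes' theorem, P(k | x) = P(Z=k) f_k(x) / Σ_j P(Z=j) f_j(x).
Normal densities:
  f_I = (1/(0.9·√(2π)))·exp(−(7.5−4.4)²/(2·0.9²)) = 0.443269·exp(-5.93210) = 0.00117595
  f_II = (1/(0.9·√(2π)))·exp(−(7.5−7.8)²/(2·0.9²)) = 0.443269·exp(-0.05556) = 0.419315
  f_III = (1/(0.9·√(2π)))·exp(−(7.5−8.6)²/(2·0.9²)) = 0.443269·exp(-0.74691) = 0.210033
Weight by the priors:
  P(Z=I)·f_I = 0.07 × 0.00117595 = 8.23167e-05
  P(Z=II)·f_II = 0.43 × 0.419315 = 0.180305
  P(Z=III)·f_III = 0.50 × 0.210033 = 0.105016
Marginal: 8.23167e-05 + 0.180305 + 0.105016 = 0.285404
So the posterior for Component III is 0.105016 / 0.285404 ≈ 0.3680.

0.3680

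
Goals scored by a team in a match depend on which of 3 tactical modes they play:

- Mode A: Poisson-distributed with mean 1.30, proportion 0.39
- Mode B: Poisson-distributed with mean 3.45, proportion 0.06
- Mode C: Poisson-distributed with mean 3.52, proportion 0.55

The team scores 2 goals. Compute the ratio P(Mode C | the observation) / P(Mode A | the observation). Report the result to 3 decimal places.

1.123

Posterior odds = (π_i f_i(x)) / (π_j f_j(x)); the normalising sum cancels.
Component likelihoods at x = 2 goals:
  L_A = 0.230289
  L_B = 0.188926
  L_C = 0.183374
Odds = (0.55/0.39) × (0.183374/0.230289) = 1.41026 × 0.796278 ≈ 1.123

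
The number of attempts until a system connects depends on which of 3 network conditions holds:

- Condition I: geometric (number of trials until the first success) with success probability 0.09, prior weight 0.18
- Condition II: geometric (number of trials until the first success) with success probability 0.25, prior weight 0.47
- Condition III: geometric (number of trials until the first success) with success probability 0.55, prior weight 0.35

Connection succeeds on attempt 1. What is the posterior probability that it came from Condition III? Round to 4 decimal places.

P(component k | x) = P(Z=k)·f_k(x) / marginal(x), where marginal(x) = Σ_j P(Z=j)·f_j(x).
Evaluate each component's likelihood at the observed value:
  L_I = 0.09
  L_II = 0.25
  L_III = 0.55
Unnormalised posteriors:
  P(Z=I)·L_I = 0.18 × 0.09 = 0.0162
  P(Z=II)·L_II = 0.47 × 0.25 = 0.1175
  P(Z=III)·L_III = 0.35 × 0.55 = 0.1925
Marginal: 0.0162 + 0.1175 + 0.1925 = 0.3262
P(Condition III | data) ≈ 0.5901

0.5901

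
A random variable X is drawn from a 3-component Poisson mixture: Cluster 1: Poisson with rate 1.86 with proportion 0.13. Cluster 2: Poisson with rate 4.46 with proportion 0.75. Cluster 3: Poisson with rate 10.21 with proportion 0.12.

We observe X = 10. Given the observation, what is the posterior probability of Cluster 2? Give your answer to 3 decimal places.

The responsibility of component k is P(Z=k) f_k(x) divided by Σ_j P(Z=j) f_j(x).
Poisson probabilities:
  p_1 = 2.12608e-05
  p_2 = 0.00992275
  p_3 = 0.124838
Weight by the priors:
  P(Z=1)·p_1 = 0.13 × 2.12608e-05 = 2.7639e-06
  P(Z=2)·p_2 = 0.75 × 0.00992275 = 0.00744206
  P(Z=3)·p_3 = 0.12 × 0.124838 = 0.0149806
Marginal: 2.7639e-06 + 0.00744206 + 0.0149806 = 0.0224254
P(Cluster 2 | 10) ≈ 0.332

0.332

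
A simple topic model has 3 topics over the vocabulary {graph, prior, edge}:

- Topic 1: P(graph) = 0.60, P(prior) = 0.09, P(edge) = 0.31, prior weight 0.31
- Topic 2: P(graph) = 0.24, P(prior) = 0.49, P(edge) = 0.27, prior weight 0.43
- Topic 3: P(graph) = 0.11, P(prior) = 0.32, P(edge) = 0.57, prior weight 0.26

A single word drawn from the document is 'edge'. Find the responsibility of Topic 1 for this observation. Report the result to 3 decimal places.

0.267

P(component k | x) = π_k·f_k(x) / marginal(x), where marginal(x) = Σ_j π_j·f_j(x).
Categorical probabilities:
  f_1 = P(edge | comp) = 0.31
  f_2 = P(edge | comp) = 0.27
  f_3 = P(edge | comp) = 0.57
Multiply by the mixture weights:
  π_1·f_1 = 0.31 × 0.31 = 0.0961
  π_2·f_2 = 0.43 × 0.27 = 0.1161
  π_3·f_3 = 0.26 × 0.57 = 0.1482
Denominator: 0.0961 + 0.1161 + 0.1482 = 0.3604
Responsibility of Topic 1: 0.0961 / 0.3604 ≈ 0.267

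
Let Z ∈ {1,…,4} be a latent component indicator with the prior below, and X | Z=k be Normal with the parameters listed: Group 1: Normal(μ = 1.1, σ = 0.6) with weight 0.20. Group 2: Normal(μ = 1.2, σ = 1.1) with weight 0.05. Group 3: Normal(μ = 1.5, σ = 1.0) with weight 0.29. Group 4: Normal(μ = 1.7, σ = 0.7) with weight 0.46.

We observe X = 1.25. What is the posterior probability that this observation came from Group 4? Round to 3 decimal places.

P(component k | x) = P(Z=k)·f_k(x) / marginal(x), where marginal(x) = Σ_j P(Z=j)·f_j(x).
Component likelihoods at x = 1.25:
  f_1 = 0.644447
  f_2 = 0.3623
  f_3 = 0.386668
  f_4 = 0.463524
Weight by the priors:
  P(Z=1)·f_1 = 0.20 × 0.644447 = 0.128889
  P(Z=2)·f_2 = 0.05 × 0.3623 = 0.018115
  P(Z=3)·f_3 = 0.29 × 0.386668 = 0.112134
  P(Z=4)·f_4 = 0.46 × 0.463524 = 0.213221
Denominator: 0.128889 + 0.018115 + 0.112134 + 0.213221 = 0.472359
Responsibility of Group 4: 0.213221 / 0.472359 ≈ 0.451

0.451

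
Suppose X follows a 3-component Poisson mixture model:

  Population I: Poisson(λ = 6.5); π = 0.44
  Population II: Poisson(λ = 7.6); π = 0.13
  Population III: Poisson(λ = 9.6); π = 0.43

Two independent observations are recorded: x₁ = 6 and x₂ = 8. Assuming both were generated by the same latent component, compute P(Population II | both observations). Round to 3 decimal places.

0.166

The responsibility of component k is π_k f_k(x) divided by Σ_j π_j f_j(x).
Since both observations come from the same component, the likelihood for component k is f_k(x₁)·f_k(x₂).
  f_I = [0.157483] × [0.118815] = 0.0187114
  f_II = [0.13394] × [0.13815] = 0.0185038
  f_III = [0.0736322] × [0.121178] = 0.00892257
Multiply by the mixture weights:
  π_I·f_I = 0.44 × 0.0187114 = 0.00823301
  π_II·f_II = 0.13 × 0.0185038 = 0.0024055
  π_III·f_III = 0.43 × 0.00892257 = 0.00383671
Sum: 0.00823301 + 0.0024055 + 0.00383671 = 0.0144752
P(Population II | data) ≈ 0.166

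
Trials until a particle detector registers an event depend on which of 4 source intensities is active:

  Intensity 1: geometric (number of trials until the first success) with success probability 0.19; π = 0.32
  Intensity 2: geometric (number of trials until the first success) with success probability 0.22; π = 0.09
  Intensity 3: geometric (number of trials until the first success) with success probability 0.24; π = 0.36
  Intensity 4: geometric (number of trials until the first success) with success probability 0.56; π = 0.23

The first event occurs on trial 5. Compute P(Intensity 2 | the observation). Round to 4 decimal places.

The responsibility of component k is w_k f_k(x) divided by Σ_j w_j f_j(x).
Component likelihoods at x = 5:
  f_1 = 0.0817888
  f_2 = 0.0814331
  f_3 = 0.0800692
  f_4 = 0.0209893
Weight by the priors:
  w_1·f_1 = 0.32 × 0.0817888 = 0.0261724
  w_2·f_2 = 0.09 × 0.0814331 = 0.00732898
  w_3·f_3 = 0.36 × 0.0800692 = 0.0288249
  w_4·f_4 = 0.23 × 0.0209893 = 0.00482755
Evidence: 0.0261724 + 0.00732898 + 0.0288249 + 0.00482755 = 0.0671539
P(Intensity 2 | data) ≈ 0.1091

0.1091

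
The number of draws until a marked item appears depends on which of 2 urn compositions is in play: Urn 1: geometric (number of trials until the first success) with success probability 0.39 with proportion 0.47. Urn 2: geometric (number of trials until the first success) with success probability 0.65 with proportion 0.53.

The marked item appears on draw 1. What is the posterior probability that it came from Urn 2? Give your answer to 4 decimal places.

Apply Bayes' rule: the posterior for each component is proportional to its prior times its likelihood at x.
Component likelihoods at x = 1:
  L_1 = 0.39
  L_2 = 0.65
Prior × likelihood for each component:
  π_1·L_1 = 0.47 × 0.39 = 0.1833
  π_2·L_2 = 0.53 × 0.65 = 0.3445
Normaliser: 0.1833 + 0.3445 = 0.5278
P(Urn 2 | the observation) = 0.3445 / 0.5278 ≈ 0.6527

0.6527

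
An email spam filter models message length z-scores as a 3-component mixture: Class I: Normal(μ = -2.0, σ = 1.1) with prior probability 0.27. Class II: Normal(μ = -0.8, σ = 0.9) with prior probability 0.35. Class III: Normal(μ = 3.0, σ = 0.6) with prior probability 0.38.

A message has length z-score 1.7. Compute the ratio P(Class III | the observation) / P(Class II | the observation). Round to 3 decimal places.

Only the two components matter; the odds are (w_i f_i(x)) / (w_j f_j(x)).
Normal densities:
  L_I = 0.00126678
  L_II = 0.00935726
  L_III = 0.0635877
Posterior odds = (w_III·L_III) / (w_II·L_II) = (0.38·0.0635877) / (0.35·0.00935726) = 0.0241633 / 0.00327504 ≈ 7.378

7.378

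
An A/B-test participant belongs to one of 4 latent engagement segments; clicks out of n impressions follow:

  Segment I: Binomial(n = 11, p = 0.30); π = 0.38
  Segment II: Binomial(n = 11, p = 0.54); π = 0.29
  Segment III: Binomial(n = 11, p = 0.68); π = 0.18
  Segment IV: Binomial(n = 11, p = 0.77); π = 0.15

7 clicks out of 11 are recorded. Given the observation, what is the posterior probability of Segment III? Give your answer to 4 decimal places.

0.3270

Apply Bayes' rule: the posterior for each component is proportional to its prior times its likelihood at x.
Component likelihoods at x = 7 clicks out of 11:
  p_I = C(11,7)·0.30^7·0.70^4 = 330·0.0002187·0.2401 = 0.0173283
  p_II = C(11,7)·0.54^7·0.46^4 = 330·0.0133893·0.0447746 = 0.197834
  p_III = C(11,7)·0.68^7·0.32^4 = 330·0.0672299·0.0104858 = 0.232636
  p_IV = C(11,7)·0.77^7·0.23^4 = 330·0.160485·0.00279841 = 0.148204
Weight by the priors:
  w_I·p_I = 0.38 × 0.0173283 = 0.00658474
  w_II·p_II = 0.29 × 0.197834 = 0.0573719
  w_III·p_III = 0.18 × 0.232636 = 0.0418744
  w_IV·p_IV = 0.15 × 0.148204 = 0.0222306
Sum: 0.00658474 + 0.0573719 + 0.0418744 + 0.0222306 = 0.128062
So the posterior for Segment III is 0.0418744 / 0.128062 ≈ 0.3270.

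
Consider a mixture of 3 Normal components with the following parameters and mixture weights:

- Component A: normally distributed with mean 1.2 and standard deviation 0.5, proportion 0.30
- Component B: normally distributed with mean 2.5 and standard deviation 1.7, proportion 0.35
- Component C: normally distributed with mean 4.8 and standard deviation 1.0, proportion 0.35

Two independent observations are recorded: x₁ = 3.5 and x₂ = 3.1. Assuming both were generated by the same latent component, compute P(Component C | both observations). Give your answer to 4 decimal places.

0.2702

P(component k | x) = P(Z=k)·f_k(x) / marginal(x), where marginal(x) = Σ_j P(Z=j)·f_j(x).
Since both observations come from the same component, the likelihood for component k is f_k(x₁)·f_k(x₂).
  L_A = [2.02817e-05] × [0.000583894] = 1.18424e-08
  L_B = [0.197389] × [0.220502] = 0.0435247
  L_C = [0.171369] × [0.0940491] = 0.0161171
Weight by the priors:
  P(Z=A)·L_A = 0.30 × 1.18424e-08 = 3.55271e-09
  P(Z=B)·L_B = 0.35 × 0.0435247 = 0.0152336
  P(Z=C)·L_C = 0.35 × 0.0161171 = 0.00564097
Denominator: 3.55271e-09 + 0.0152336 + 0.00564097 = 0.0208746
So the posterior for Component C is 0.00564097 / 0.0208746 ≈ 0.2702.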